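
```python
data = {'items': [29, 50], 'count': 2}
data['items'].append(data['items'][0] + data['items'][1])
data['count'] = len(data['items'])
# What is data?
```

After line 1: data = {'items': [29, 50], 'count': 2}
After line 2 (append 29 + 50 = 79): data = {'items': [29, 50, 79], 'count': 2}
After line 3 (count = len(items) = 3): data = {'items': [29, 50, 79], 'count': 3}

{'items': [29, 50, 79], 'count': 3}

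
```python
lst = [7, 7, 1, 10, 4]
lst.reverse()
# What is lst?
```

[4, 10, 1, 7, 7]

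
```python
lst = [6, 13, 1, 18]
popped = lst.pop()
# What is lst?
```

[6, 13, 1]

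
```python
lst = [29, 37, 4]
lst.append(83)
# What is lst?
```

[29, 37, 4, 83]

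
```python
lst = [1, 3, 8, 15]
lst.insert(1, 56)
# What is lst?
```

[1, 56, 3, 8, 15]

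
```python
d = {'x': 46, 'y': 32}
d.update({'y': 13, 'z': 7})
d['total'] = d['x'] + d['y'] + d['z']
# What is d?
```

After line 1: d = {'x': 46, 'y': 32}
After line 2 (y overwritten, z added): d = {'x': 46, 'y': 13, 'z': 7}
After line 3 (total = 46 + 13 + 7 = 66): d = {'x': 46, 'y': 13, 'z': 7, 'total': 66}

{'x': 46, 'y': 13, 'z': 7, 'total': 66}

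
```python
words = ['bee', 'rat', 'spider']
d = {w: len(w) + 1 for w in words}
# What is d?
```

{'bee': 4, 'rat': 4, 'spider': 7}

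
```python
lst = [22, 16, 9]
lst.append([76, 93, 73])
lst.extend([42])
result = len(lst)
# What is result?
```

After line 1: lst = [22, 16, 9]
After line 2 (append adds [76, 93, 73] as single element): lst = [22, 16, 9, [76, 93, 73]]
After line 3 (extend unpacks [42], adds 42): lst = [22, 16, 9, [76, 93, 73], 42]
After line 4: result = len(lst) = 5

5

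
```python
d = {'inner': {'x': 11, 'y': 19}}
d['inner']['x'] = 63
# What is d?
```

After line 1: d = {'inner': {'x': 11, 'y': 19}}
After line 2 (inner x overwritten): d = {'inner': {'x': 63, 'y': 19}}

{'inner': {'x': 63, 'y': 19}}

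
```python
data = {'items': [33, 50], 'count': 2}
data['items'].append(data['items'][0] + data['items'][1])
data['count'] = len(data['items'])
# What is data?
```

After line 1: data = {'items': [33, 50], 'count': 2}
After line 2 (append 33 + 50 = 83): data = {'items': [33, 50, 83], 'count': 2}
After line 3 (count = len(items) = 3): data = {'items': [33, 50, 83], 'count': 3}

{'items': [33, 50, 83], 'count': 3}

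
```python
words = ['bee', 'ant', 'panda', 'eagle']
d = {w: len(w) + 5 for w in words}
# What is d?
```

{'bee': 8, 'ant': 8, 'panda': 10, 'eagle': 10}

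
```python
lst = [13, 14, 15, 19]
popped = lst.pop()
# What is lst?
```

[13, 14, 15]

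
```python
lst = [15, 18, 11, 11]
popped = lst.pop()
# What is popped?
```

11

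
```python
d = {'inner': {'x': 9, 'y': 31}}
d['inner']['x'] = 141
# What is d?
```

After line 1: d = {'inner': {'x': 9, 'y': 31}}
After line 2 (inner x overwritten): d = {'inner': {'x': 141, 'y': 31}}

{'inner': {'x': 141, 'y': 31}}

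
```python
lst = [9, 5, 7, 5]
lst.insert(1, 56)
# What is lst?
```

[9, 56, 5, 7, 5]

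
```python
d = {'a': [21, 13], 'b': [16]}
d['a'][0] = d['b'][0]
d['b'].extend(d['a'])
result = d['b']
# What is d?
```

After line 1: d = {'a': [21, 13], 'b': [16]}
After line 2 (a[0] = b[0] = 16): d = {'a': [16, 13], 'b': [16]}
After line 3 (b.extend(a) appends [16, 13]): d = {'a': [16, 13], 'b': [16, 16, 13]}
After line 4: result = d['b'] = [16, 16, 13]

{'a': [16, 13], 'b': [16, 16, 13]}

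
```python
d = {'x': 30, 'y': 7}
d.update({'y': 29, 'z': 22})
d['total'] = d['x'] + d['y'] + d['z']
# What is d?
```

After line 1: d = {'x': 30, 'y': 7}
After line 2 (y overwritten, z added): d = {'x': 30, 'y': 29, 'z': 22}
After line 3 (total = 30 + 29 + 22 = 81): d = {'x': 30, 'y': 29, 'z': 22, 'total': 81}

{'x': 30, 'y': 29, 'z': 22, 'total': 81}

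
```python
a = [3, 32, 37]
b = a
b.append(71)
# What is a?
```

After line 1: a = [3, 32, 37]
After line 2 (b = a is an alias, same object): a = [3, 32, 37], b = [3, 32, 37]
After line 3 (b.append mutates the shared list): a = [3, 32, 37, 71], b = [3, 32, 37, 71]

[3, 32, 37, 71]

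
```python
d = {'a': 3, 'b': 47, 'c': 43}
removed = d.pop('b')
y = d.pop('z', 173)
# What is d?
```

After line 1: d = {'a': 3, 'b': 47, 'c': 43}
After line 2 (pop 'b' returns 47): d = {'a': 3, 'c': 43}, removed = 47
After line 3 (pop 'z' missing, returns default 173): d = {'a': 3, 'c': 43}, y = 173

{'a': 3, 'c': 43}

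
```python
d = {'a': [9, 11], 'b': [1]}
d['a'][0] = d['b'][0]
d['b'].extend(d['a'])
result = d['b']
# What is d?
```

After line 1: d = {'a': [9, 11], 'b': [1]}
After line 2 (a[0] = b[0] = 1): d = {'a': [1, 11], 'b': [1]}
After line 3 (b.extend(a) appends [1, 11]): d = {'a': [1, 11], 'b': [1, 1, 11]}
After line 4: result = d['b'] = [1, 1, 11]

{'a': [1, 11], 'b': [1, 1, 11]}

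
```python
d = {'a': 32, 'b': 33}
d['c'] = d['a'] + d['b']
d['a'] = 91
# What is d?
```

After line 1: d = {'a': 32, 'b': 33}
After line 2 (d['c'] = 32 + 33): d = {'a': 32, 'b': 33, 'c': 65}
After line 3: d = {'a': 91, 'b': 33, 'c': 65}

{'a': 91, 'b': 33, 'c': 65}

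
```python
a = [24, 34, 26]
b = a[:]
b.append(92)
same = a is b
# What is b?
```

After line 1: a = [24, 34, 26]
After line 2 (b = a[:] is a shallow copy, new object): a = [24, 34, 26], b = [24, 34, 26]
After line 3 (append only mutates b): a = [24, 34, 26], b = [24, 34, 26, 92]
After line 4 (same = a is b; different objects -> False): same = False

[24, 34, 26, 92]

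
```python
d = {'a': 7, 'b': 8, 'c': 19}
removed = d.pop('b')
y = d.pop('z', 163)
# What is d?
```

After line 1: d = {'a': 7, 'b': 8, 'c': 19}
After line 2 (pop 'b' returns 8): d = {'a': 7, 'c': 19}, removed = 8
After line 3 (pop 'z' missing, returns default 163): d = {'a': 7, 'c': 19}, y = 163

{'a': 7, 'c': 19}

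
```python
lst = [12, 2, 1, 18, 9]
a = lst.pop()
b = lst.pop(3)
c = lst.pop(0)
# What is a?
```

After line 1: lst = [12, 2, 1, 18, 9]
After line 2 (pop() -> a = 9): lst = [12, 2, 1, 18]
After line 3 (pop(3) -> b = 18): lst = [12, 2, 1]
After line 4 (pop(0) -> c = 12): lst = [2, 1]

9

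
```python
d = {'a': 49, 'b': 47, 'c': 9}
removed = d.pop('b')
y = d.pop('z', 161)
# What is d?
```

After line 1: d = {'a': 49, 'b': 47, 'c': 9}
After line 2 (pop 'b' returns 47): d = {'a': 49, 'c': 9}, removed = 47
After line 3 (pop 'z' missing, returns default 161): d = {'a': 49, 'c': 9}, y = 161

{'a': 49, 'c': 9}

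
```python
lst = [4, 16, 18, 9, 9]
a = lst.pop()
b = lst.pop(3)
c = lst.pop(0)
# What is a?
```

After line 1: lst = [4, 16, 18, 9, 9]
After line 2 (pop() -> a = 9): lst = [4, 16, 18, 9]
After line 3 (pop(3) -> b = 9): lst = [4, 16, 18]
After line 4 (pop(0) -> c = 4): lst = [16, 18]

9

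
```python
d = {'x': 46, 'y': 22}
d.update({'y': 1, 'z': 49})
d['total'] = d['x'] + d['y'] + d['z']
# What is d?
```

After line 1: d = {'x': 46, 'y': 22}
After line 2 (y overwritten, z added): d = {'x': 46, 'y': 1, 'z': 49}
After line 3 (total = 46 + 1 + 49 = 96): d = {'x': 46, 'y': 1, 'z': 49, 'total': 96}

{'x': 46, 'y': 1, 'z': 49, 'total': 96}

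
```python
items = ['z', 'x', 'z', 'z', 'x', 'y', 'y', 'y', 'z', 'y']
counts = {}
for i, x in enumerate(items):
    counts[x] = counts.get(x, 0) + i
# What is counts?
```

Initial: counts = {}, items = ['z', 'x', 'z', 'z', 'x', 'y', 'y', 'y', 'z', 'y']
i=0, x='z': counts = {'z': 0}
i=1, x='x': counts = {'z': 0, 'x': 1}
i=2, x='z': counts = {'z': 2, 'x': 1}
i=3, x='z': counts = {'z': 5, 'x': 1}
i=4, x='x': counts = {'z': 5, 'x': 5}
i=5, x='y': counts = {'z': 5, 'x': 5, 'y': 5}
i=6, x='y': counts = {'z': 5, 'x': 5, 'y': 11}
i=7, x='y': counts = {'z': 5, 'x': 5, 'y': 18}
i=8, x='z': counts = {'z': 13, 'x': 5, 'y': 18}
i=9, x='y': counts = {'z': 13, 'x': 5, 'y': 27}

{'z': 13, 'x': 5, 'y': 27}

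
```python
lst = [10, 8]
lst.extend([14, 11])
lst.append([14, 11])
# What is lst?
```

After line 1: lst = [10, 8]
After line 2 (extend unpacks [14, 11]): lst = [10, 8, 14, 11]
After line 3 (append adds [14, 11] as single element): lst = [10, 8, 14, 11, [14, 11]]

[10, 8, 14, 11, [14, 11]]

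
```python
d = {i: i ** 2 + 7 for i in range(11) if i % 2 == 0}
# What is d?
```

{0: 7, 2: 11, 4: 23, 6: 43, 8: 71, 10: 107}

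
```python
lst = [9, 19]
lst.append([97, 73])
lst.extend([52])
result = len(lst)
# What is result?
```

After line 1: lst = [9, 19]
After line 2 (append adds [97, 73] as single element): lst = [9, 19, [97, 73]]
After line 3 (extend unpacks [52], adds 52): lst = [9, 19, [97, 73], 52]
After line 4: result = len(lst) = 4

4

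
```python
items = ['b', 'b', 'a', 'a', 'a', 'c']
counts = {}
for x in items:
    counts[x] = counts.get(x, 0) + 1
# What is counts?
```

Initial: counts = {}, items = ['b', 'b', 'a', 'a', 'a', 'c']
See 'b': counts = {'b': 1}
See 'b': counts = {'b': 2}
See 'a': counts = {'b': 2, 'a': 1}
See 'a': counts = {'b': 2, 'a': 2}
See 'a': counts = {'b': 2, 'a': 3}
See 'c': counts = {'b': 2, 'a': 3, 'c': 1}

{'b': 2, 'a': 3, 'c': 1}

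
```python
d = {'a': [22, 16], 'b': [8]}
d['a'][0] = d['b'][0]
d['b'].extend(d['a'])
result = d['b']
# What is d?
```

After line 1: d = {'a': [22, 16], 'b': [8]}
After line 2 (a[0] = b[0] = 8): d = {'a': [8, 16], 'b': [8]}
After line 3 (b.extend(a) appends [8, 16]): d = {'a': [8, 16], 'b': [8, 8, 16]}
After line 4: result = d['b'] = [8, 8, 16]

{'a': [8, 16], 'b': [8, 8, 16]}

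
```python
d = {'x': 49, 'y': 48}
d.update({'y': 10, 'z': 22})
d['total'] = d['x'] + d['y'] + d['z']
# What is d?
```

After line 1: d = {'x': 49, 'y': 48}
After line 2 (y overwritten, z added): d = {'x': 49, 'y': 10, 'z': 22}
After line 3 (total = 49 + 10 + 22 = 81): d = {'x': 49, 'y': 10, 'z': 22, 'total': 81}

{'x': 49, 'y': 10, 'z': 22, 'total': 81}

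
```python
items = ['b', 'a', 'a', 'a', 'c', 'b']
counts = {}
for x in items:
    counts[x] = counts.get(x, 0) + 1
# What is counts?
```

Initial: counts = {}, items = ['b', 'a', 'a', 'a', 'c', 'b']
See 'b': counts = {'b': 1}
See 'a': counts = {'b': 1, 'a': 1}
See 'a': counts = {'b': 1, 'a': 2}
See 'a': counts = {'b': 1, 'a': 3}
See 'c': counts = {'b': 1, 'a': 3, 'c': 1}
See 'b': counts = {'b': 2, 'a': 3, 'c': 1}

{'b': 2, 'a': 3, 'c': 1}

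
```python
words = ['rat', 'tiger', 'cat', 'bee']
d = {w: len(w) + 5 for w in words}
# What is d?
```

{'rat': 8, 'tiger': 10, 'cat': 8, 'bee': 8}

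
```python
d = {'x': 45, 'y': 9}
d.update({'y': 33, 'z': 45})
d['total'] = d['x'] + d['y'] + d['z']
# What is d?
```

After line 1: d = {'x': 45, 'y': 9}
After line 2 (y overwritten, z added): d = {'x': 45, 'y': 33, 'z': 45}
After line 3 (total = 45 + 33 + 45 = 123): d = {'x': 45, 'y': 33, 'z': 45, 'total': 123}

{'x': 45, 'y': 33, 'z': 45, 'total': 123}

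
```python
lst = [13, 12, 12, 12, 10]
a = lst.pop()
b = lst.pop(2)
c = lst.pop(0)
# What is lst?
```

After line 1: lst = [13, 12, 12, 12, 10]
After line 2 (pop() -> a = 10): lst = [13, 12, 12, 12]
After line 3 (pop(2) -> b = 12): lst = [13, 12, 12]
After line 4 (pop(0) -> c = 13): lst = [12, 12]

[12, 12]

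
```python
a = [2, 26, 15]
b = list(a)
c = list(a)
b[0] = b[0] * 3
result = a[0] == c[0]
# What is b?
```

After line 1: a = [2, 26, 15]
After line 2 (b = list(a), copy): a = [2, 26, 15], b = [2, 26, 15]
After line 3 (c = list(a) is a copy, new object): c = [2, 26, 15]
After line 4 (b[0] = 2 * 3 = 6; only b mutates (copy)): a = [2, 26, 15], b = [6, 26, 15], c = [2, 26, 15]
After line 5 (a[0] = 2, c[0] = 2; result = True)

[6, 26, 15]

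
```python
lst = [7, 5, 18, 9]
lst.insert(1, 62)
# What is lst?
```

[7, 62, 5, 18, 9]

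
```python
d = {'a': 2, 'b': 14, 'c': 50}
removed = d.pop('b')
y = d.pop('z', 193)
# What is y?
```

After line 1: d = {'a': 2, 'b': 14, 'c': 50}
After line 2 (pop 'b' returns 14): d = {'a': 2, 'c': 50}, removed = 14
After line 3 (pop 'z' missing, returns default 193): d = {'a': 2, 'c': 50}, y = 193

193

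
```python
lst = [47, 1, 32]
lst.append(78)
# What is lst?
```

[47, 1, 32, 78]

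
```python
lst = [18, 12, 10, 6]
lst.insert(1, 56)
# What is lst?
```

[18, 56, 12, 10, 6]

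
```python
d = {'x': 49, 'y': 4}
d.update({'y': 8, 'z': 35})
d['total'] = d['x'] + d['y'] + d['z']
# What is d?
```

After line 1: d = {'x': 49, 'y': 4}
After line 2 (y overwritten, z added): d = {'x': 49, 'y': 8, 'z': 35}
After line 3 (total = 49 + 8 + 35 = 92): d = {'x': 49, 'y': 8, 'z': 35, 'total': 92}

{'x': 49, 'y': 8, 'z': 35, 'total': 92}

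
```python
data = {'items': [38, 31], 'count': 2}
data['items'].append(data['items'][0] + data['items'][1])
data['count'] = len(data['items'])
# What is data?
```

After line 1: data = {'items': [38, 31], 'count': 2}
After line 2 (append 38 + 31 = 69): data = {'items': [38, 31, 69], 'count': 2}
After line 3 (count = len(items) = 3): data = {'items': [38, 31, 69], 'count': 3}

{'items': [38, 31, 69], 'count': 3}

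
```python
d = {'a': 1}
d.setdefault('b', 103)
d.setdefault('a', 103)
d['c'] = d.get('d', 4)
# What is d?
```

After line 1: d = {'a': 1}
After line 2 (setdefault adds 'b'=103): d = {'a': 1, 'b': 103}
After line 3 (setdefault 'a' no-op, already exists): d = {'a': 1, 'b': 103}
After line 4 (get('d', 4) returns default since 'd' not in d): d = {'a': 1, 'b': 103, 'c': 4}

{'a': 1, 'b': 103, 'c': 4}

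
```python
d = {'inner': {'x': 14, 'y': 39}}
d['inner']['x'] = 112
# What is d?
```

After line 1: d = {'inner': {'x': 14, 'y': 39}}
After line 2 (inner x overwritten): d = {'inner': {'x': 112, 'y': 39}}

{'inner': {'x': 112, 'y': 39}}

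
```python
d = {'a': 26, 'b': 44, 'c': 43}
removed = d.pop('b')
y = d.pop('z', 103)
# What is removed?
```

After line 1: d = {'a': 26, 'b': 44, 'c': 43}
After line 2 (pop 'b' returns 44): d = {'a': 26, 'c': 43}, removed = 44
After line 3 (pop 'z' missing, returns default 103): d = {'a': 26, 'c': 43}, y = 103

44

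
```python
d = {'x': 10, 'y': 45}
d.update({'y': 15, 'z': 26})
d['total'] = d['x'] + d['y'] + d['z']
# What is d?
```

After line 1: d = {'x': 10, 'y': 45}
After line 2 (y overwritten, z added): d = {'x': 10, 'y': 15, 'z': 26}
After line 3 (total = 10 + 15 + 26 = 51): d = {'x': 10, 'y': 15, 'z': 26, 'total': 51}

{'x': 10, 'y': 15, 'z': 26, 'total': 51}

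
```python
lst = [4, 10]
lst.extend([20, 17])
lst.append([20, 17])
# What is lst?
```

After line 1: lst = [4, 10]
After line 2 (extend unpacks [20, 17]): lst = [4, 10, 20, 17]
After line 3 (append adds [20, 17] as single element): lst = [4, 10, 20, 17, [20, 17]]

[4, 10, 20, 17, [20, 17]]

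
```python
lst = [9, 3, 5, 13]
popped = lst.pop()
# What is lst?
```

[9, 3, 5]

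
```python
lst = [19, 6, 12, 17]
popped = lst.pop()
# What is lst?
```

[19, 6, 12]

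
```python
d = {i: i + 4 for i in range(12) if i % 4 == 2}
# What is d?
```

{2: 6, 6: 10, 10: 14}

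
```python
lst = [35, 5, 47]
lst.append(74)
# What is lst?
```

[35, 5, 47, 74]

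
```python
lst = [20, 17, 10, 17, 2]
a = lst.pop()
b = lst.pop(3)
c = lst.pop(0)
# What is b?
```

After line 1: lst = [20, 17, 10, 17, 2]
After line 2 (pop() -> a = 2): lst = [20, 17, 10, 17]
After line 3 (pop(3) -> b = 17): lst = [20, 17, 10]
After line 4 (pop(0) -> c = 20): lst = [17, 10]

17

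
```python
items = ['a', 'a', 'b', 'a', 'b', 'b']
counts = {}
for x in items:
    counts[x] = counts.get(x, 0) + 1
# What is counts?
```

Initial: counts = {}, items = ['a', 'a', 'b', 'a', 'b', 'b']
See 'a': counts = {'a': 1}
See 'a': counts = {'a': 2}
See 'b': counts = {'a': 2, 'b': 1}
See 'a': counts = {'a': 3, 'b': 1}
See 'b': counts = {'a': 3, 'b': 2}
See 'b': counts = {'a': 3, 'b': 3}

{'a': 3, 'b': 3}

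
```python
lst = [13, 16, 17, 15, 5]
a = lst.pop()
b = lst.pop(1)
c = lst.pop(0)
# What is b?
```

After line 1: lst = [13, 16, 17, 15, 5]
After line 2 (pop() -> a = 5): lst = [13, 16, 17, 15]
After line 3 (pop(1) -> b = 16): lst = [13, 17, 15]
After line 4 (pop(0) -> c = 13): lst = [17, 15]

16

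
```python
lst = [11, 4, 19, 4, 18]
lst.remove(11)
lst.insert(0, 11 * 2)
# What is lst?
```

After line 1: lst = [11, 4, 19, 4, 18]
After line 2 (remove first 11): lst = [4, 19, 4, 18]
After line 3 (insert 22 at index 0): lst = [22, 4, 19, 4, 18]

[22, 4, 19, 4, 18]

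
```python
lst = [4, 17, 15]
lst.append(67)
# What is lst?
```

[4, 17, 15, 67]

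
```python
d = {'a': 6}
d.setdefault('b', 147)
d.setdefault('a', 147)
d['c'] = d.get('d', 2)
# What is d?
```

After line 1: d = {'a': 6}
After line 2 (setdefault adds 'b'=147): d = {'a': 6, 'b': 147}
After line 3 (setdefault 'a' no-op, already exists): d = {'a': 6, 'b': 147}
After line 4 (get('d', 2) returns default since 'd' not in d): d = {'a': 6, 'b': 147, 'c': 2}

{'a': 6, 'b': 147, 'c': 2}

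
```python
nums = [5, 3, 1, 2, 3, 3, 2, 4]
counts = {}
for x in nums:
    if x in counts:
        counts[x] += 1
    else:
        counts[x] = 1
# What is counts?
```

Initial: counts = {}, nums = [5, 3, 1, 2, 3, 3, 2, 4]
See 5: counts = {5: 1}
See 3: counts = {5: 1, 3: 1}
See 1: counts = {5: 1, 3: 1, 1: 1}
See 2: counts = {5: 1, 3: 1, 1: 1, 2: 1}
See 3: counts = {5: 1, 3: 2, 1: 1, 2: 1}
See 3: counts = {5: 1, 3: 3, 1: 1, 2: 1}
See 2: counts = {5: 1, 3: 3, 1: 1, 2: 2}
See 4: counts = {5: 1, 3: 3, 1: 1, 2: 2, 4: 1}

{5: 1, 3: 3, 1: 1, 2: 2, 4: 1}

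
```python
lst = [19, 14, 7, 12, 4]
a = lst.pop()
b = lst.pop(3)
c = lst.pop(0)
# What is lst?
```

After line 1: lst = [19, 14, 7, 12, 4]
After line 2 (pop() -> a = 4): lst = [19, 14, 7, 12]
After line 3 (pop(3) -> b = 12): lst = [19, 14, 7]
After line 4 (pop(0) -> c = 19): lst = [14, 7]

[14, 7]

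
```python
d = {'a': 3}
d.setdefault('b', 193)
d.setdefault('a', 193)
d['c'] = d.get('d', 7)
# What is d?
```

After line 1: d = {'a': 3}
After line 2 (setdefault adds 'b'=193): d = {'a': 3, 'b': 193}
After line 3 (setdefault 'a' no-op, already exists): d = {'a': 3, 'b': 193}
After line 4 (get('d', 7) returns default since 'd' not in d): d = {'a': 3, 'b': 193, 'c': 7}

{'a': 3, 'b': 193, 'c': 7}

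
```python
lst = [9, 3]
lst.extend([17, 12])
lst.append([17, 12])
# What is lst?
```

After line 1: lst = [9, 3]
After line 2 (extend unpacks [17, 12]): lst = [9, 3, 17, 12]
After line 3 (append adds [17, 12] as single element): lst = [9, 3, 17, 12, [17, 12]]

[9, 3, 17, 12, [17, 12]]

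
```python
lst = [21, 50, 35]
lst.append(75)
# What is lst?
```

[21, 50, 35, 75]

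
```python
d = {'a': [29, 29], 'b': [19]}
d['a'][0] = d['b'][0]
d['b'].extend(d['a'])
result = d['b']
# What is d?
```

After line 1: d = {'a': [29, 29], 'b': [19]}
After line 2 (a[0] = b[0] = 19): d = {'a': [19, 29], 'b': [19]}
After line 3 (b.extend(a) appends [19, 29]): d = {'a': [19, 29], 'b': [19, 19, 29]}
After line 4: result = d['b'] = [19, 19, 29]

{'a': [19, 29], 'b': [19, 19, 29]}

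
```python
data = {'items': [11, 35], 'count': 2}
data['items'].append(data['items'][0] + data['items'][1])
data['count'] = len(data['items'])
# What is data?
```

After line 1: data = {'items': [11, 35], 'count': 2}
After line 2 (append 11 + 35 = 46): data = {'items': [11, 35, 46], 'count': 2}
After line 3 (count = len(items) = 3): data = {'items': [11, 35, 46], 'count': 3}

{'items': [11, 35, 46], 'count': 3}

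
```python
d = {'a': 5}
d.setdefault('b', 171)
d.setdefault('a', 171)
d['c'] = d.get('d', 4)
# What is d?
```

After line 1: d = {'a': 5}
After line 2 (setdefault adds 'b'=171): d = {'a': 5, 'b': 171}
After line 3 (setdefault 'a' no-op, already exists): d = {'a': 5, 'b': 171}
After line 4 (get('d', 4) returns default since 'd' not in d): d = {'a': 5, 'b': 171, 'c': 4}

{'a': 5, 'b': 171, 'c': 4}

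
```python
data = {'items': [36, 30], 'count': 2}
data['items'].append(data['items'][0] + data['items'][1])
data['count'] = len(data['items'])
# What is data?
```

After line 1: data = {'items': [36, 30], 'count': 2}
After line 2 (append 36 + 30 = 66): data = {'items': [36, 30, 66], 'count': 2}
After line 3 (count = len(items) = 3): data = {'items': [36, 30, 66], 'count': 3}

{'items': [36, 30, 66], 'count': 3}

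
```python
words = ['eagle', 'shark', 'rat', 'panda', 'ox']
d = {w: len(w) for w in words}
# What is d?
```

{'eagle': 5, 'shark': 5, 'rat': 3, 'panda': 5, 'ox': 2}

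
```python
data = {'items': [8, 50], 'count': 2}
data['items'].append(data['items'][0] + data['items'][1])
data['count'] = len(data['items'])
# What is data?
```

After line 1: data = {'items': [8, 50], 'count': 2}
After line 2 (append 8 + 50 = 58): data = {'items': [8, 50, 58], 'count': 2}
After line 3 (count = len(items) = 3): data = {'items': [8, 50, 58], 'count': 3}

{'items': [8, 50, 58], 'count': 3}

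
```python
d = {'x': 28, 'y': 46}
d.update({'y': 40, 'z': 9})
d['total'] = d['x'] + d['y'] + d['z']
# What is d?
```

After line 1: d = {'x': 28, 'y': 46}
After line 2 (y overwritten, z added): d = {'x': 28, 'y': 40, 'z': 9}
After line 3 (total = 28 + 40 + 9 = 77): d = {'x': 28, 'y': 40, 'z': 9, 'total': 77}

{'x': 28, 'y': 40, 'z': 9, 'total': 77}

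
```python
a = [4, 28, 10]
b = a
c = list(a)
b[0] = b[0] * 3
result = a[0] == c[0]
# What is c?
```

After line 1: a = [4, 28, 10]
After line 2 (b = a, alias): a = [4, 28, 10], b = [4, 28, 10]
After line 3 (c = list(a) is a copy, new object): c = [4, 28, 10]
After line 4 (b[0] = 4 * 3 = 12; mutates shared a/b): a = b = [12, 28, 10], c = [4, 28, 10]
After line 5 (a[0] = 12, c[0] = 4; result = False)

[4, 28, 10]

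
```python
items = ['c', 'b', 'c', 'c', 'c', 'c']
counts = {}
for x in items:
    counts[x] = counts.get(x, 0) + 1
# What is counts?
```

Initial: counts = {}, items = ['c', 'b', 'c', 'c', 'c', 'c']
See 'c': counts = {'c': 1}
See 'b': counts = {'c': 1, 'b': 1}
See 'c': counts = {'c': 2, 'b': 1}
See 'c': counts = {'c': 3, 'b': 1}
See 'c': counts = {'c': 4, 'b': 1}
See 'c': counts = {'c': 5, 'b': 1}

{'c': 5, 'b': 1}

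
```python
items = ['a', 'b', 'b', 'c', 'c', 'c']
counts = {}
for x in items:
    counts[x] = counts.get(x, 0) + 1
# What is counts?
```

Initial: counts = {}, items = ['a', 'b', 'b', 'c', 'c', 'c']
See 'a': counts = {'a': 1}
See 'b': counts = {'a': 1, 'b': 1}
See 'b': counts = {'a': 1, 'b': 2}
See 'c': counts = {'a': 1, 'b': 2, 'c': 1}
See 'c': counts = {'a': 1, 'b': 2, 'c': 2}
See 'c': counts = {'a': 1, 'b': 2, 'c': 3}

{'a': 1, 'b': 2, 'c': 3}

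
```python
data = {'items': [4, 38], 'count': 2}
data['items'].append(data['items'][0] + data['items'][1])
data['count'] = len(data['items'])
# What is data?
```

After line 1: data = {'items': [4, 38], 'count': 2}
After line 2 (append 4 + 38 = 42): data = {'items': [4, 38, 42], 'count': 2}
After line 3 (count = len(items) = 3): data = {'items': [4, 38, 42], 'count': 3}

{'items': [4, 38, 42], 'count': 3}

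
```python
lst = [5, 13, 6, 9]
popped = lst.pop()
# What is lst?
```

[5, 13, 6]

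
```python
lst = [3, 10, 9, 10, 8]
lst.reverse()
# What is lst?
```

[8, 10, 9, 10, 3]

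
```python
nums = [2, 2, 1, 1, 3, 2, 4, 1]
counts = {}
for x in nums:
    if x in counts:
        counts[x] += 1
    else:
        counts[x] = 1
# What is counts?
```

Initial: counts = {}, nums = [2, 2, 1, 1, 3, 2, 4, 1]
See 2: counts = {2: 1}
See 2: counts = {2: 2}
See 1: counts = {2: 2, 1: 1}
See 1: counts = {2: 2, 1: 2}
See 3: counts = {2: 2, 1: 2, 3: 1}
See 2: counts = {2: 3, 1: 2, 3: 1}
See 4: counts = {2: 3, 1: 2, 3: 1, 4: 1}
See 1: counts = {2: 3, 1: 3, 3: 1, 4: 1}

{2: 3, 1: 3, 3: 1, 4: 1}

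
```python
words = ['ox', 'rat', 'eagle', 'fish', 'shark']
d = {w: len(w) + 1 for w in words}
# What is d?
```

{'ox': 3, 'rat': 4, 'eagle': 6, 'fish': 5, 'shark': 6}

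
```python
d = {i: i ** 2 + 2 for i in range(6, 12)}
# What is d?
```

{6: 38, 7: 51, 8: 66, 9: 83, 10: 102, 11: 123}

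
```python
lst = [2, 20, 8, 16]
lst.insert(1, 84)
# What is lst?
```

[2, 84, 20, 8, 16]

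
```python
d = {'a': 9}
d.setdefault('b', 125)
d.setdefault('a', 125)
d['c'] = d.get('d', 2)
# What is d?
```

After line 1: d = {'a': 9}
After line 2 (setdefault adds 'b'=125): d = {'a': 9, 'b': 125}
After line 3 (setdefault 'a' no-op, already exists): d = {'a': 9, 'b': 125}
After line 4 (get('d', 2) returns default since 'd' not in d): d = {'a': 9, 'b': 125, 'c': 2}

{'a': 9, 'b': 125, 'c': 2}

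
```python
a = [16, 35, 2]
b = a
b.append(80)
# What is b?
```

After line 1: a = [16, 35, 2]
After line 2 (b = a is an alias, same object): a = [16, 35, 2], b = [16, 35, 2]
After line 3 (b.append mutates the shared list): a = [16, 35, 2, 80], b = [16, 35, 2, 80]

[16, 35, 2, 80]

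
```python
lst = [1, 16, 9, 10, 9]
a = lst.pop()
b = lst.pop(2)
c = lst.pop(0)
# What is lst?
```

After line 1: lst = [1, 16, 9, 10, 9]
After line 2 (pop() -> a = 9): lst = [1, 16, 9, 10]
After line 3 (pop(2) -> b = 9): lst = [1, 16, 10]
After line 4 (pop(0) -> c = 1): lst = [16, 10]

[16, 10]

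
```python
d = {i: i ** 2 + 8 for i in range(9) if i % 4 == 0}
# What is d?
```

{0: 8, 4: 24, 8: 72}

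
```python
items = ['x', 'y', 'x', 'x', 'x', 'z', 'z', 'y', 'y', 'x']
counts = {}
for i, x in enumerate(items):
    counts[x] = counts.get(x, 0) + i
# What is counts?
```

Initial: counts = {}, items = ['x', 'y', 'x', 'x', 'x', 'z', 'z', 'y', 'y', 'x']
i=0, x='x': counts = {'x': 0}
i=1, x='y': counts = {'x': 0, 'y': 1}
i=2, x='x': counts = {'x': 2, 'y': 1}
i=3, x='x': counts = {'x': 5, 'y': 1}
i=4, x='x': counts = {'x': 9, 'y': 1}
i=5, x='z': counts = {'x': 9, 'y': 1, 'z': 5}
i=6, x='z': counts = {'x': 9, 'y': 1, 'z': 11}
i=7, x='y': counts = {'x': 9, 'y': 8, 'z': 11}
i=8, x='y': counts = {'x': 9, 'y': 16, 'z': 11}
i=9, x='x': counts = {'x': 18, 'y': 16, 'z': 11}

{'x': 18, 'y': 16, 'z': 11}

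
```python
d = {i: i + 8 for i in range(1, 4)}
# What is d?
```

{1: 9, 2: 10, 3: 11}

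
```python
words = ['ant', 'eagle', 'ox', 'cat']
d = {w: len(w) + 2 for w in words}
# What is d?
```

{'ant': 5, 'eagle': 7, 'ox': 4, 'cat': 5}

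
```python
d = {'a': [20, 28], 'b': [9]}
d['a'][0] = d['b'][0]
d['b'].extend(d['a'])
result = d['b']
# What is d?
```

After line 1: d = {'a': [20, 28], 'b': [9]}
After line 2 (a[0] = b[0] = 9): d = {'a': [9, 28], 'b': [9]}
After line 3 (b.extend(a) appends [9, 28]): d = {'a': [9, 28], 'b': [9, 9, 28]}
After line 4: result = d['b'] = [9, 9, 28]

{'a': [9, 28], 'b': [9, 9, 28]}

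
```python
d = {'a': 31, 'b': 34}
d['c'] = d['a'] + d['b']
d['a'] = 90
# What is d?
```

After line 1: d = {'a': 31, 'b': 34}
After line 2 (d['c'] = 31 + 34): d = {'a': 31, 'b': 34, 'c': 65}
After line 3: d = {'a': 90, 'b': 34, 'c': 65}

{'a': 90, 'b': 34, 'c': 65}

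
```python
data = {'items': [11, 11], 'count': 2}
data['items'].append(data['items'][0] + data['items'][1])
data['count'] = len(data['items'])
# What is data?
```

After line 1: data = {'items': [11, 11], 'count': 2}
After line 2 (append 11 + 11 = 22): data = {'items': [11, 11, 22], 'count': 2}
After line 3 (count = len(items) = 3): data = {'items': [11, 11, 22], 'count': 3}

{'items': [11, 11, 22], 'count': 3}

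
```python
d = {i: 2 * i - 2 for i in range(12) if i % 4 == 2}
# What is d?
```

{2: 2, 6: 10, 10: 18}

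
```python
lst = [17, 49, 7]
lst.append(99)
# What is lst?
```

[17, 49, 7, 99]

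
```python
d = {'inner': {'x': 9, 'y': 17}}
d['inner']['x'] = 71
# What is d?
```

After line 1: d = {'inner': {'x': 9, 'y': 17}}
After line 2 (inner x overwritten): d = {'inner': {'x': 71, 'y': 17}}

{'inner': {'x': 71, 'y': 17}}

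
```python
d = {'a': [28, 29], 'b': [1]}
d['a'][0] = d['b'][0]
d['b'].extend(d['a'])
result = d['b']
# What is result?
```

After line 1: d = {'a': [28, 29], 'b': [1]}
After line 2 (a[0] = b[0] = 1): d = {'a': [1, 29], 'b': [1]}
After line 3 (b.extend(a) appends [1, 29]): d = {'a': [1, 29], 'b': [1, 1, 29]}
After line 4: result = d['b'] = [1, 1, 29]

[1, 1, 29]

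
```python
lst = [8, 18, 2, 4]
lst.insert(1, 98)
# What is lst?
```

[8, 98, 18, 2, 4]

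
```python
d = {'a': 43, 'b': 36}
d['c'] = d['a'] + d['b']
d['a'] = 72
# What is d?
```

After line 1: d = {'a': 43, 'b': 36}
After line 2 (d['c'] = 43 + 36): d = {'a': 43, 'b': 36, 'c': 79}
After line 3: d = {'a': 72, 'b': 36, 'c': 79}

{'a': 72, 'b': 36, 'c': 79}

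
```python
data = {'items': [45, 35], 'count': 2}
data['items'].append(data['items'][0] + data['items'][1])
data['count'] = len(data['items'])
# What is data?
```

After line 1: data = {'items': [45, 35], 'count': 2}
After line 2 (append 45 + 35 = 80): data = {'items': [45, 35, 80], 'count': 2}
After line 3 (count = len(items) = 3): data = {'items': [45, 35, 80], 'count': 3}

{'items': [45, 35, 80], 'count': 3}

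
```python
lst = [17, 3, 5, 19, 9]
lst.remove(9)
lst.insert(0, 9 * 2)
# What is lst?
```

After line 1: lst = [17, 3, 5, 19, 9]
After line 2 (remove first 9): lst = [17, 3, 5, 19]
After line 3 (insert 18 at index 0): lst = [18, 17, 3, 5, 19]

[18, 17, 3, 5, 19]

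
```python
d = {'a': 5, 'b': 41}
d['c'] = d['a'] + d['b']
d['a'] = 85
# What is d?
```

After line 1: d = {'a': 5, 'b': 41}
After line 2 (d['c'] = 5 + 41): d = {'a': 5, 'b': 41, 'c': 46}
After line 3: d = {'a': 85, 'b': 41, 'c': 46}

{'a': 85, 'b': 41, 'c': 46}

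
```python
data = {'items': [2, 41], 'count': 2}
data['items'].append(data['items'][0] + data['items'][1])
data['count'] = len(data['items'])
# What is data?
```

After line 1: data = {'items': [2, 41], 'count': 2}
After line 2 (append 2 + 41 = 43): data = {'items': [2, 41, 43], 'count': 2}
After line 3 (count = len(items) = 3): data = {'items': [2, 41, 43], 'count': 3}

{'items': [2, 41, 43], 'count': 3}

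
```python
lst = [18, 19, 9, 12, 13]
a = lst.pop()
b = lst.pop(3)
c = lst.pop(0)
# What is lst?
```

After line 1: lst = [18, 19, 9, 12, 13]
After line 2 (pop() -> a = 13): lst = [18, 19, 9, 12]
After line 3 (pop(3) -> b = 12): lst = [18, 19, 9]
After line 4 (pop(0) -> c = 18): lst = [19, 9]

[19, 9]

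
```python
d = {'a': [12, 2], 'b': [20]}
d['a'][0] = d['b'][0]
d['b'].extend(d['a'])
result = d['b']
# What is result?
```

After line 1: d = {'a': [12, 2], 'b': [20]}
After line 2 (a[0] = b[0] = 20): d = {'a': [20, 2], 'b': [20]}
After line 3 (b.extend(a) appends [20, 2]): d = {'a': [20, 2], 'b': [20, 20, 2]}
After line 4: result = d['b'] = [20, 20, 2]

[20, 20, 2]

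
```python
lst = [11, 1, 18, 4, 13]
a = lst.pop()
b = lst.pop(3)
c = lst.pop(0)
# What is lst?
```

After line 1: lst = [11, 1, 18, 4, 13]
After line 2 (pop() -> a = 13): lst = [11, 1, 18, 4]
After line 3 (pop(3) -> b = 4): lst = [11, 1, 18]
After line 4 (pop(0) -> c = 11): lst = [1, 18]

[1, 18]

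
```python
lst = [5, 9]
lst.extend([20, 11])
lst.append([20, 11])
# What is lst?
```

After line 1: lst = [5, 9]
After line 2 (extend unpacks [20, 11]): lst = [5, 9, 20, 11]
After line 3 (append adds [20, 11] as single element): lst = [5, 9, 20, 11, [20, 11]]

[5, 9, 20, 11, [20, 11]]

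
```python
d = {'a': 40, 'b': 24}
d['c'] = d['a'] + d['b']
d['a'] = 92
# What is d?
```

After line 1: d = {'a': 40, 'b': 24}
After line 2 (d['c'] = 40 + 24): d = {'a': 40, 'b': 24, 'c': 64}
After line 3: d = {'a': 92, 'b': 24, 'c': 64}

{'a': 92, 'b': 24, 'c': 64}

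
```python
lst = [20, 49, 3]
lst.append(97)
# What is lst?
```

[20, 49, 3, 97]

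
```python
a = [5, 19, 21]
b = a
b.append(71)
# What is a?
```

After line 1: a = [5, 19, 21]
After line 2 (b = a is an alias, same object): a = [5, 19, 21], b = [5, 19, 21]
After line 3 (b.append mutates the shared list): a = [5, 19, 21, 71], b = [5, 19, 21, 71]

[5, 19, 21, 71]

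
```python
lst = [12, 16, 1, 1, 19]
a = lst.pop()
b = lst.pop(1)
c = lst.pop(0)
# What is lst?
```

After line 1: lst = [12, 16, 1, 1, 19]
After line 2 (pop() -> a = 19): lst = [12, 16, 1, 1]
After line 3 (pop(1) -> b = 16): lst = [12, 1, 1]
After line 4 (pop(0) -> c = 12): lst = [1, 1]

[1, 1]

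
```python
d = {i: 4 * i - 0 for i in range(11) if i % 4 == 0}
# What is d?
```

{0: 0, 4: 16, 8: 32}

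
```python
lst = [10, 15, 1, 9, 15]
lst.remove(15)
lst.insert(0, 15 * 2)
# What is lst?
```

After line 1: lst = [10, 15, 1, 9, 15]
After line 2 (remove first 15): lst = [10, 1, 9, 15]
After line 3 (insert 30 at index 0): lst = [30, 10, 1, 9, 15]

[30, 10, 1, 9, 15]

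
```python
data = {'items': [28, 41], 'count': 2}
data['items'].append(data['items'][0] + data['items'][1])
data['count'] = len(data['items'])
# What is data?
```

After line 1: data = {'items': [28, 41], 'count': 2}
After line 2 (append 28 + 41 = 69): data = {'items': [28, 41, 69], 'count': 2}
After line 3 (count = len(items) = 3): data = {'items': [28, 41, 69], 'count': 3}

{'items': [28, 41, 69], 'count': 3}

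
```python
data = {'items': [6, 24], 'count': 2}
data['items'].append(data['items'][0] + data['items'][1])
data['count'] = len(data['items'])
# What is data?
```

After line 1: data = {'items': [6, 24], 'count': 2}
After line 2 (append 6 + 24 = 30): data = {'items': [6, 24, 30], 'count': 2}
After line 3 (count = len(items) = 3): data = {'items': [6, 24, 30], 'count': 3}

{'items': [6, 24, 30], 'count': 3}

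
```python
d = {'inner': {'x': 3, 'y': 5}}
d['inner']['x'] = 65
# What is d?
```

After line 1: d = {'inner': {'x': 3, 'y': 5}}
After line 2 (inner x overwritten): d = {'inner': {'x': 65, 'y': 5}}

{'inner': {'x': 65, 'y': 5}}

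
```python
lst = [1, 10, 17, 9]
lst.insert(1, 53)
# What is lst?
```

[1, 53, 10, 17, 9]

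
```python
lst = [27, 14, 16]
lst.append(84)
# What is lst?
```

[27, 14, 16, 84]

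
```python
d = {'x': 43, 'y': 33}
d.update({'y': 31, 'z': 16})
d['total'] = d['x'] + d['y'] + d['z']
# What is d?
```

After line 1: d = {'x': 43, 'y': 33}
After line 2 (y overwritten, z added): d = {'x': 43, 'y': 31, 'z': 16}
After line 3 (total = 43 + 31 + 16 = 90): d = {'x': 43, 'y': 31, 'z': 16, 'total': 90}

{'x': 43, 'y': 31, 'z': 16, 'total': 90}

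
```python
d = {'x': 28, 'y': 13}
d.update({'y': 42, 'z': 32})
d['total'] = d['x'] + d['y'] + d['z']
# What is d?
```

After line 1: d = {'x': 28, 'y': 13}
After line 2 (y overwritten, z added): d = {'x': 28, 'y': 42, 'z': 32}
After line 3 (total = 28 + 42 + 32 = 102): d = {'x': 28, 'y': 42, 'z': 32, 'total': 102}

{'x': 28, 'y': 42, 'z': 32, 'total': 102}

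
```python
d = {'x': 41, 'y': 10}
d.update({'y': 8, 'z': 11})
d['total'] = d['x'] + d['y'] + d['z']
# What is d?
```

After line 1: d = {'x': 41, 'y': 10}
After line 2 (y overwritten, z added): d = {'x': 41, 'y': 8, 'z': 11}
After line 3 (total = 41 + 8 + 11 = 60): d = {'x': 41, 'y': 8, 'z': 11, 'total': 60}

{'x': 41, 'y': 8, 'z': 11, 'total': 60}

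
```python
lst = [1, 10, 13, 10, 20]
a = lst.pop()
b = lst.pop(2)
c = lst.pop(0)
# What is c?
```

After line 1: lst = [1, 10, 13, 10, 20]
After line 2 (pop() -> a = 20): lst = [1, 10, 13, 10]
After line 3 (pop(2) -> b = 13): lst = [1, 10, 10]
After line 4 (pop(0) -> c = 1): lst = [10, 10]

1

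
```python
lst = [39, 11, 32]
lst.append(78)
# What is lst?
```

[39, 11, 32, 78]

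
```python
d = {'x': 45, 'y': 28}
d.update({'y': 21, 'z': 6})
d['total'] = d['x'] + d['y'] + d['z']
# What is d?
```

After line 1: d = {'x': 45, 'y': 28}
After line 2 (y overwritten, z added): d = {'x': 45, 'y': 21, 'z': 6}
After line 3 (total = 45 + 21 + 6 = 72): d = {'x': 45, 'y': 21, 'z': 6, 'total': 72}

{'x': 45, 'y': 21, 'z': 6, 'total': 72}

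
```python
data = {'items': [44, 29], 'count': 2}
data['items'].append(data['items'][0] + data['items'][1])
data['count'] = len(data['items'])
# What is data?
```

After line 1: data = {'items': [44, 29], 'count': 2}
After line 2 (append 44 + 29 = 73): data = {'items': [44, 29, 73], 'count': 2}
After line 3 (count = len(items) = 3): data = {'items': [44, 29, 73], 'count': 3}

{'items': [44, 29, 73], 'count': 3}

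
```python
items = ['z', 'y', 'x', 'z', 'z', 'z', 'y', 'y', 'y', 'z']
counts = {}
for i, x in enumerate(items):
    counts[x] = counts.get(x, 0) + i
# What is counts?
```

Initial: counts = {}, items = ['z', 'y', 'x', 'z', 'z', 'z', 'y', 'y', 'y', 'z']
i=0, x='z': counts = {'z': 0}
i=1, x='y': counts = {'z': 0, 'y': 1}
i=2, x='x': counts = {'z': 0, 'y': 1, 'x': 2}
i=3, x='z': counts = {'z': 3, 'y': 1, 'x': 2}
i=4, x='z': counts = {'z': 7, 'y': 1, 'x': 2}
i=5, x='z': counts = {'z': 12, 'y': 1, 'x': 2}
i=6, x='y': counts = {'z': 12, 'y': 7, 'x': 2}
i=7, x='y': counts = {'z': 12, 'y': 14, 'x': 2}
i=8, x='y': counts = {'z': 12, 'y': 22, 'x': 2}
i=9, x='z': counts = {'z': 21, 'y': 22, 'x': 2}

{'z': 21, 'y': 22, 'x': 2}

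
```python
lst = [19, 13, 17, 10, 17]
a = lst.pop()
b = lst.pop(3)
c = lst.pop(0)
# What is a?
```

After line 1: lst = [19, 13, 17, 10, 17]
After line 2 (pop() -> a = 17): lst = [19, 13, 17, 10]
After line 3 (pop(3) -> b = 10): lst = [19, 13, 17]
After line 4 (pop(0) -> c = 19): lst = [13, 17]

17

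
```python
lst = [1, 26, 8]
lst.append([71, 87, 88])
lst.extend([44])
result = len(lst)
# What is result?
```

After line 1: lst = [1, 26, 8]
After line 2 (append adds [71, 87, 88] as single element): lst = [1, 26, 8, [71, 87, 88]]
After line 3 (extend unpacks [44], adds 44): lst = [1, 26, 8, [71, 87, 88], 44]
After line 4: result = len(lst) = 5

5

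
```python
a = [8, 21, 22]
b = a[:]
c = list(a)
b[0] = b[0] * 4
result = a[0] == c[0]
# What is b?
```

After line 1: a = [8, 21, 22]
After line 2 (b = a[:], copy): a = [8, 21, 22], b = [8, 21, 22]
After line 3 (c = list(a) is a copy, new object): c = [8, 21, 22]
After line 4 (b[0] = 8 * 4 = 32; only b mutates (copy)): a = [8, 21, 22], b = [32, 21, 22], c = [8, 21, 22]
After line 5 (a[0] = 8, c[0] = 8; result = True)

[32, 21, 22]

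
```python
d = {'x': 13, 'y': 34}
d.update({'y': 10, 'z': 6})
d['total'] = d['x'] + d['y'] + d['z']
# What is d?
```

After line 1: d = {'x': 13, 'y': 34}
After line 2 (y overwritten, z added): d = {'x': 13, 'y': 10, 'z': 6}
After line 3 (total = 13 + 10 + 6 = 29): d = {'x': 13, 'y': 10, 'z': 6, 'total': 29}

{'x': 13, 'y': 10, 'z': 6, 'total': 29}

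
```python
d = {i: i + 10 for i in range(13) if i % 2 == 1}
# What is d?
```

{1: 11, 3: 13, 5: 15, 7: 17, 9: 19, 11: 21}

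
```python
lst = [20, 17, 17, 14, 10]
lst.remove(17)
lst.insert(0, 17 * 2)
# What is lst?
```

After line 1: lst = [20, 17, 17, 14, 10]
After line 2 (remove first 17): lst = [20, 17, 14, 10]
After line 3 (insert 34 at index 0): lst = [34, 20, 17, 14, 10]

[34, 20, 17, 14, 10]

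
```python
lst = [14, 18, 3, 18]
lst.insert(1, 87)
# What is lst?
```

[14, 87, 18, 3, 18]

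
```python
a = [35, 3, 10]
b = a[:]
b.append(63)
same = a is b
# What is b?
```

After line 1: a = [35, 3, 10]
After line 2 (b = a[:] is a shallow copy, new object): a = [35, 3, 10], b = [35, 3, 10]
After line 3 (append only mutates b): a = [35, 3, 10], b = [35, 3, 10, 63]
After line 4 (same = a is b; different objects -> False): same = False

[35, 3, 10, 63]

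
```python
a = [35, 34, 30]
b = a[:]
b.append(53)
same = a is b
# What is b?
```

After line 1: a = [35, 34, 30]
After line 2 (b = a[:] is a shallow copy, new object): a = [35, 34, 30], b = [35, 34, 30]
After line 3 (append only mutates b): a = [35, 34, 30], b = [35, 34, 30, 53]
After line 4 (same = a is b; different objects -> False): same = False

[35, 34, 30, 53]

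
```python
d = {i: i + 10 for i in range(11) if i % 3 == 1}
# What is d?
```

{1: 11, 4: 14, 7: 17, 10: 20}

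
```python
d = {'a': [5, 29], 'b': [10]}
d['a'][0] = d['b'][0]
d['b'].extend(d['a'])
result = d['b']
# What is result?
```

After line 1: d = {'a': [5, 29], 'b': [10]}
After line 2 (a[0] = b[0] = 10): d = {'a': [10, 29], 'b': [10]}
After line 3 (b.extend(a) appends [10, 29]): d = {'a': [10, 29], 'b': [10, 10, 29]}
After line 4: result = d['b'] = [10, 10, 29]

[10, 10, 29]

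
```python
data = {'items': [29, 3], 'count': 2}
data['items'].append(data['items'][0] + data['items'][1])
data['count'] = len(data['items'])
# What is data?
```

After line 1: data = {'items': [29, 3], 'count': 2}
After line 2 (append 29 + 3 = 32): data = {'items': [29, 3, 32], 'count': 2}
After line 3 (count = len(items) = 3): data = {'items': [29, 3, 32], 'count': 3}

{'items': [29, 3, 32], 'count': 3}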